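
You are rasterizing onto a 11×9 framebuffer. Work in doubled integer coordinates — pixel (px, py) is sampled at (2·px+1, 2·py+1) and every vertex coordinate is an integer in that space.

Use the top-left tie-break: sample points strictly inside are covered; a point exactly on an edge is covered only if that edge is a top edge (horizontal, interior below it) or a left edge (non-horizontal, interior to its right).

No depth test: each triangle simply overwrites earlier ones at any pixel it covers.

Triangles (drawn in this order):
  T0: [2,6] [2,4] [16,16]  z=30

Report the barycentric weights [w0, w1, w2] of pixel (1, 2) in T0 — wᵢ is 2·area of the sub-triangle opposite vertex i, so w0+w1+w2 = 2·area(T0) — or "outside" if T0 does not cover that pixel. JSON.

T0:
  2·area = 28
  edge (2, 6)→(2, 4): d=(0,-2) top-left  bias=+0
  edge (2, 4)→(16, 16): d=(14,12) right/bottom  bias=-1
  edge (16, 16)→(2, 6): d=(-14,-10) top-left  bias=+0
    (1,2)@(3, 5): e=[2,2,24] → X
    (2,2)@(5, 5): e=[6,-22,44] → .
    (1,3)@(3, 7): e=[2,30,-4] → .
    (2,3)@(5, 7): e=[6,6,16] → X
    (3,3)@(7, 7): e=[10,-18,36] → .
    (2,4)@(5, 9): e=[6,34,-12] → .
    (3,4)@(7, 9): e=[10,10,8] → X
    (4,4)@(9, 9): e=[14,-14,28] → .
    (3,5)@(7, 11): e=[10,38,-20] → .
    (4,5)@(9, 11): e=[14,14,0] → X  [on edge]
    (5,5)@(11, 11): e=[18,-10,20] → .
    (4,6)@(9, 13): e=[14,42,-28] → .
  covered (4 px):
    . . . . . . . . . . .
    . . . . . . . . . . .
    . X . . . . . . . . .
    . . X . . . . . . . .
    . . . X . . . . . . .
    . . . . X . . . . . .
    . . . . . . . . . . .
    . . . . . . . . . . .
    . . . . . . . . . . .

Final: [2,24,2]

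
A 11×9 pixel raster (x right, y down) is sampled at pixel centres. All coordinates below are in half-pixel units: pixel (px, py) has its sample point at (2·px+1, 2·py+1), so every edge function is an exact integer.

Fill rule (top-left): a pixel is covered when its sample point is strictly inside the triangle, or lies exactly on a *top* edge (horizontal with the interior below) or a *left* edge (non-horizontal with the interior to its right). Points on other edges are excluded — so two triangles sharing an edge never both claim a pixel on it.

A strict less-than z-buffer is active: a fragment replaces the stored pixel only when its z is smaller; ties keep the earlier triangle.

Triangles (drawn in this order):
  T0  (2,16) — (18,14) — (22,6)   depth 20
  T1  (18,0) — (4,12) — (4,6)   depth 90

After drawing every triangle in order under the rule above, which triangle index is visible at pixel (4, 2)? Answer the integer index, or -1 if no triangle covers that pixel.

T0:
  2·area = 120  (B↔C swapped to make it positive)
  edge (2, 16)→(22, 6): d=(20,-10) top-left  bias=+0
  edge (22, 6)→(18, 14): d=(-4,8) right/bottom  bias=-1
  edge (18, 14)→(2, 16): d=(-16,2) right/bottom  bias=-1
    (10,3)@(21, 7): e=[10,4,106] → █
    (8,4)@(17, 9): e=[10,28,82] → █
    (9,4)@(19, 9): e=[30,12,78] → █
    (10,4)@(21, 9): e=[50,-4,74] → ·
    (6,5)@(13, 11): e=[10,52,58] → █
    (7,5)@(15, 11): e=[30,36,54] → █
    (10,5)@(21, 11): e=[90,-12,42] → ·
    (4,6)@(9, 13): e=[10,76,34] → █
    (5,6)@(11, 13): e=[30,60,30] → █
    (9,6)@(19, 13): e=[110,-4,14] → ·
    (2,7)@(5, 15): e=[10,100,10] → █
    (3,7)@(7, 15): e=[30,84,6] → █
  covered (15 px):
    · · · · · · · · · · ·
    · · · · · · · · · · ·
    · · · · · · · · · · ·
    · · · · · · · · · · █
    · · · · · · · · █ █ ·
    · · · · · · █ █ █ █ ·
    · · · · █ █ █ █ █ · ·
    · · █ █ █ · · · · · ·
    · · · · · · · · · · ·
T1:
  2·area = 84
  edge (18, 0)→(4, 12): d=(-14,12) right/bottom  bias=-1
  edge (4, 12)→(4, 6): d=(0,-6) top-left  bias=+0
  edge (4, 6)→(18, 0): d=(14,-6) top-left  bias=+0
    (5,1)@(11, 3): e=[42,42,0] → █  [on edge]
    (6,1)@(13, 3): e=[18,54,12] → █
    (7,1)@(15, 3): e=[-6,66,24] → ·
    (3,2)@(7, 5): e=[62,18,4] → █
    (4,2)@(9, 5): e=[38,30,16] → █
    (6,2)@(13, 5): e=[-10,54,40] → ·
    (2,3)@(5, 7): e=[58,6,20] → █
    (5,3)@(11, 7): e=[-14,42,56] → ·
    (2,4)@(5, 9): e=[30,6,48] → █
    (4,4)@(9, 9): e=[-18,30,72] → ·
    (2,5)@(5, 11): e=[2,6,76] → █
    (3,5)@(7, 11): e=[-22,18,88] → ·
  covered (11 px):
    · · · · · · · · · · ·
    · · · · · █ █ · · · ·
    · · · █ █ █ · · · · ·
    · · █ █ █ · · · · · ·
    · · █ █ · · · · · · ·
    · · █ · · · · · · · ·
    · · · · · · · · · · ·
    · · · · · · · · · · ·
    · · · · · · · · · · ·

Z-buffer (winner per pixel, '.' = empty):
  . . . . . . . . . . .
  . . . . . 1 1 . . . .
  . . . 1 1 1 . . . . .
  . . 1 1 1 . . . . . 0
  . . 1 1 . . . . 0 0 .
  . . 1 . . . 0 0 0 0 .
  . . . . 0 0 0 0 0 . .
  . . 0 0 0 . . . . . .
  . . . . . . . . . . .

Result: 1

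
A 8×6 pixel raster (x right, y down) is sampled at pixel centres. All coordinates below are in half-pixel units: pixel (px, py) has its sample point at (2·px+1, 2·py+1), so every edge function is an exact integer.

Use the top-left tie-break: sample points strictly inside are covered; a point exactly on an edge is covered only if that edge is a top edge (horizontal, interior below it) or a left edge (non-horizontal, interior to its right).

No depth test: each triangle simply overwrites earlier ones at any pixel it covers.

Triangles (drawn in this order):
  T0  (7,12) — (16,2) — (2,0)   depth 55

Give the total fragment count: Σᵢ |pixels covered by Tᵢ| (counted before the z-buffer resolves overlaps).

T0:
  2·area = 158  (B↔C swapped to make it positive)
  edge (7, 12)→(2, 0): d=(-5,-12) top-left  bias=+0
  edge (2, 0)→(16, 2): d=(14,2) right/bottom  bias=-1
  edge (16, 2)→(7, 12): d=(-9,10) right/bottom  bias=-1
    (1,0)@(3, 1): e=[7,12,139] → X
    (2,0)@(5, 1): e=[31,8,119] → X
    (3,0)@(7, 1): e=[55,4,99] → X
    (4,0)@(9, 1): e=[79,0,79] → .  [on edge]
    (1,1)@(3, 3): e=[-3,40,121] → .
    (2,1)@(5, 3): e=[21,36,101] → X
    (4,1)@(9, 3): e=[69,28,61] → X
    (5,1)@(11, 3): e=[93,24,41] → X
    (6,1)@(13, 3): e=[117,20,21] → X
    (7,1)@(15, 3): e=[141,16,1] → X
    (2,2)@(5, 5): e=[11,64,83] → X
    (7,2)@(15, 5): e=[131,44,-17] → .
  covered (21 px):
    . X X X . . . .
    . . X X X X X X
    . . X X X X X .
    . . X X X X . .
    . . . X X . . .
    . . . X . . . .

Answer: 21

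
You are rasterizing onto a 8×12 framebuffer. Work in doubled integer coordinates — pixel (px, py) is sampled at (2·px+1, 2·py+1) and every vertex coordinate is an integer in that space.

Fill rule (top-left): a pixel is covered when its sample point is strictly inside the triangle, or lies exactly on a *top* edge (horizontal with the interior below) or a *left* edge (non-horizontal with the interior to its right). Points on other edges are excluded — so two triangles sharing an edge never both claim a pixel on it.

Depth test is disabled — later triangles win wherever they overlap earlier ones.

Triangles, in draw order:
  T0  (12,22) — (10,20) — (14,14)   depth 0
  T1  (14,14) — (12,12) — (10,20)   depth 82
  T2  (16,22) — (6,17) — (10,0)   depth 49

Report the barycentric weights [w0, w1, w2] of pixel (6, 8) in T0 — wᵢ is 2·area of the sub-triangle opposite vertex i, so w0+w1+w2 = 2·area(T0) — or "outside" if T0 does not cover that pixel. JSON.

T0:
  2·area = 20
  edge (12, 22)→(10, 20): d=(-2,-2) top-left  bias=+0
  edge (10, 20)→(14, 14): d=(4,-6) top-left  bias=+0
  edge (14, 14)→(12, 22): d=(-2,8) right/bottom  bias=-1
    (0,5)@(1, 11): e=[0,-90,110] → ·  [on edge]
    (1,6)@(3, 13): e=[0,-70,90] → ·  [on edge]
    (2,7)@(5, 15): e=[0,-50,70] → ·  [on edge]
    (3,8)@(7, 17): e=[0,-30,50] → ·  [on edge]
    (6,8)@(13, 17): e=[12,6,2] → #
    (7,8)@(15, 17): e=[16,18,-14] → ·
    (4,9)@(9, 19): e=[0,-10,30] → ·  [on edge]
    (5,9)@(11, 19): e=[4,2,14] → #
    (6,9)@(13, 19): e=[8,14,-2] → ·
    (5,10)@(11, 21): e=[0,10,10] → #  [on edge]
    (6,10)@(13, 21): e=[4,22,-6] → ·
    (5,11)@(11, 23): e=[-4,18,6] → ·
    (6,11)@(13, 23): e=[0,30,-10] → ·  [on edge]
  covered (3 px):
    · · · · · · · ·
    · · · · · · · ·
    · · · · · · · ·
    · · · · · · · ·
    · · · · · · · ·
    · · · · · · · ·
    · · · · · · · ·
    · · · · · · · ·
    · · · · · · # ·
    · · · · · # · ·
    · · · · · # · ·
    · · · · · · · ·
T1:
  2·area = 20  (B↔C swapped to make it positive)
  edge (14, 14)→(10, 20): d=(-4,6) right/bottom  bias=-1
  edge (10, 20)→(12, 12): d=(2,-8) top-left  bias=+0
  edge (12, 12)→(14, 14): d=(2,2) right/bottom  bias=-1
    (0,0)@(1, 1): e=[130,-110,0] → ·  [on edge]
    (1,1)@(3, 3): e=[110,-90,0] → ·  [on edge]
    (2,2)@(5, 5): e=[90,-70,0] → ·  [on edge]
    (3,3)@(7, 7): e=[70,-50,0] → ·  [on edge]
    (4,4)@(9, 9): e=[50,-30,0] → ·  [on edge]
    (5,5)@(11, 11): e=[30,-10,0] → ·  [on edge]
    (6,6)@(13, 13): e=[10,10,0] → ·  [on edge]
    (6,7)@(13, 15): e=[2,14,4] → #
    (7,7)@(15, 15): e=[-10,30,0] → ·  [on edge]
    (5,8)@(11, 17): e=[6,2,12] → #
    (6,8)@(13, 17): e=[-6,18,8] → ·
    (5,9)@(11, 19): e=[-2,6,16] → ·
  covered (2 px):
    · · · · · · · ·
    · · · · · · · ·
    · · · · · · · ·
    · · · · · · · ·
    · · · · · · · ·
    · · · · · · · ·
    · · · · · · · ·
    · · · · · · # ·
    · · · · · # · ·
    · · · · · · · ·
    · · · · · · · ·
    · · · · · · · ·
T2:
  2·area = 190
  edge (16, 22)→(6, 17): d=(-10,-5) top-left  bias=+0
  edge (6, 17)→(10, 0): d=(4,-17) top-left  bias=+0
  edge (10, 0)→(16, 22): d=(6,22) right/bottom  bias=-1
    (4,2)@(9, 5): e=[135,3,52] → #
    (5,2)@(11, 5): e=[145,37,8] → #
    (6,2)@(13, 5): e=[155,71,-36] → ·
    (4,3)@(9, 7): e=[115,11,64] → #
    (6,3)@(13, 7): e=[135,79,-24] → ·
    (4,4)@(9, 9): e=[95,19,76] → #
    (6,4)@(13, 9): e=[115,87,-12] → ·
    (4,5)@(9, 11): e=[75,27,88] → #
    (6,5)@(13, 11): e=[95,95,0] → ·  [on edge]
    (3,6)@(7, 13): e=[45,1,144] → #
    (6,6)@(13, 13): e=[75,103,12] → #
    (7,6)@(15, 13): e=[85,137,-32] → ·
  covered (24 px):
    · · · · · · · ·
    · · · · · · · ·
    · · · · # # · ·
    · · · · # # · ·
    · · · · # # · ·
    · · · · # # · ·
    · · · # # # # ·
    · · · # # # # ·
    · · · # # # # ·
    · · · · · # # #
    · · · · · · · #
    · · · · · · · ·

Final: [6,2,12]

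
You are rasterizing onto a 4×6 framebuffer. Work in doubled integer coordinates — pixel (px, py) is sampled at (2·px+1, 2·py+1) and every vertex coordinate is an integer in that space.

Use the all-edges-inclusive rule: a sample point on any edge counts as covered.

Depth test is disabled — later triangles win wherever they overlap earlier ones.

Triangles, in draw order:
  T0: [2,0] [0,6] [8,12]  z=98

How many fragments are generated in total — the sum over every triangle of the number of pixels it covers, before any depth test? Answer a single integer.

T0:
  2·area = 60  (B↔C swapped to make it positive)
  edge (2, 0)→(8, 12): d=(6,12) inclusive
  edge (8, 12)→(0, 6): d=(-8,-6) inclusive
  edge (0, 6)→(2, 0): d=(2,-6) inclusive
    (0,1)@(1, 3): e=[30,30,0] → █  [on edge]
    (1,1)@(3, 3): e=[6,42,12] → █
    (2,1)@(5, 3): e=[-18,54,24] → ·
    (0,2)@(1, 5): e=[42,14,4] → █
    (2,2)@(5, 5): e=[-6,38,28] → ·
    (0,3)@(1, 7): e=[54,-2,8] → ·
    (1,3)@(3, 7): e=[30,10,20] → █
    (2,3)@(5, 7): e=[6,22,32] → █
    (3,3)@(7, 7): e=[-18,34,44] → ·
    (1,4)@(3, 9): e=[42,-6,24] → ·
    (2,4)@(5, 9): e=[18,6,36] → █
    (3,4)@(7, 9): e=[-6,18,48] → ·
  covered (8 px):
    · · · ·
    █ █ · ·
    █ █ · ·
    · █ █ ·
    · · █ ·
    · · · █

Final: 8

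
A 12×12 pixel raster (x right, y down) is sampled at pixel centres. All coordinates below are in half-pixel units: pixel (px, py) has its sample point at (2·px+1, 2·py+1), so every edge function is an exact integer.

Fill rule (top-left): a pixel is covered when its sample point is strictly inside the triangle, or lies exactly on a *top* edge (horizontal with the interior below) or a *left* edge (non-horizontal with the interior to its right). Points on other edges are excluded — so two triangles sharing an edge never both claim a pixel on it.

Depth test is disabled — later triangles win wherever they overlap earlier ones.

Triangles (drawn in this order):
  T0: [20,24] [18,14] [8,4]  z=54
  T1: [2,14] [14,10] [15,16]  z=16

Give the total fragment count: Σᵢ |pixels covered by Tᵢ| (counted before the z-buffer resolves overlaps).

T0:
  2·area = 80  (B↔C swapped to make it positive)
  edge (20, 24)→(8, 4): d=(-12,-20) top-left  bias=+0
  edge (8, 4)→(18, 14): d=(10,10) right/bottom  bias=-1
  edge (18, 14)→(20, 24): d=(2,10) right/bottom  bias=-1
    (2,0)@(5, 1): e=[-24,0,104] → ·  [on edge]
    (3,1)@(7, 3): e=[-8,0,88] → ·  [on edge]
    (4,2)@(9, 5): e=[8,0,72] → ·  [on edge]
    (5,3)@(11, 7): e=[24,0,56] → ·  [on edge]
    (5,4)@(11, 9): e=[0,20,60] → █  [on edge]
    (6,4)@(13, 9): e=[40,0,40] → ·  [on edge]
    (8,4)@(17, 9): e=[120,-40,0] → ·  [on edge]
    (5,5)@(11, 11): e=[-24,40,64] → ·
    (6,5)@(13, 11): e=[16,20,44] → █
    (7,5)@(15, 11): e=[56,0,24] → ·  [on edge]
    (6,6)@(13, 13): e=[-8,40,48] → ·
    (7,6)@(15, 13): e=[32,20,28] → █
    (8,6)@(17, 13): e=[72,0,8] → ·  [on edge]
    (9,7)@(19, 15): e=[88,0,-8] → ·  [on edge]
    (10,8)@(21, 17): e=[104,0,-24] → ·  [on edge]
    (8,9)@(17, 19): e=[0,60,20] → █  [on edge]
    (9,9)@(19, 19): e=[40,40,0] → ·  [on edge]
    (11,9)@(23, 19): e=[120,0,-40] → ·  [on edge]
  covered (8 px):
    · · · · · · · · · · · ·
    · · · · · · · · · · · ·
    · · · · · · · · · · · ·
    · · · · · · · · · · · ·
    · · · · · █ · · · · · ·
    · · · · · · █ · · · · ·
    · · · · · · · █ · · · ·
    · · · · · · · █ █ · · ·
    · · · · · · · · █ · · ·
    · · · · · · · · █ · · ·
    · · · · · · · · · █ · ·
    · · · · · · · · · · · ·
T1:
  2·area = 76
  edge (2, 14)→(14, 10): d=(12,-4) top-left  bias=+0
  edge (14, 10)→(15, 16): d=(1,6) right/bottom  bias=-1
  edge (15, 16)→(2, 14): d=(-13,-2) top-left  bias=+0
    (11,3)@(23, 7): e=[0,-57,133] → ·  [on edge]
    (8,4)@(17, 9): e=[0,-19,95] → ·  [on edge]
    (5,5)@(11, 11): e=[0,19,57] → █  [on edge]
    (6,5)@(13, 11): e=[8,7,61] → █
    (7,5)@(15, 11): e=[16,-5,65] → ·
    (2,6)@(5, 13): e=[0,57,19] → █  [on edge]
    (3,6)@(7, 13): e=[8,45,23] → █
    (4,6)@(9, 13): e=[16,33,27] → █
    (7,6)@(15, 13): e=[40,-3,39] → ·
    (2,7)@(5, 15): e=[24,59,-7] → ·
    (3,7)@(7, 15): e=[32,47,-3] → ·
    (4,7)@(9, 15): e=[40,35,1] → █
  covered (10 px):
    · · · · · · · · · · · ·
    · · · · · · · · · · · ·
    · · · · · · · · · · · ·
    · · · · · · · · · · · ·
    · · · · · · · · · · · ·
    · · · · · █ █ · · · · ·
    · · █ █ █ █ █ · · · · ·
    · · · · █ █ █ · · · · ·
    · · · · · · · · · · · ·
    · · · · · · · · · · · ·
    · · · · · · · · · · · ·
    · · · · · · · · · · · ·

Answer: 18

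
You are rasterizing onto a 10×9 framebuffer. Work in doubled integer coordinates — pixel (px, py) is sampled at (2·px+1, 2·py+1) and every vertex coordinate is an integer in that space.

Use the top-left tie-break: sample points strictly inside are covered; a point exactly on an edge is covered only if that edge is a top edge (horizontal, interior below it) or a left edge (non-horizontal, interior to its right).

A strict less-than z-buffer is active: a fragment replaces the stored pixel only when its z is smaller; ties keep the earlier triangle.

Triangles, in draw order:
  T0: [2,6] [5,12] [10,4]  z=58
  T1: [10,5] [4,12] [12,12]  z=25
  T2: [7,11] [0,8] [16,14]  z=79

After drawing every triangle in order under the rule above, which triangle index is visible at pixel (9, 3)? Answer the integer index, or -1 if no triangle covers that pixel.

T0:
  2·area = 54  (B↔C swapped to make it positive)
  edge (2, 6)→(10, 4): d=(8,-2) top-left  bias=+0
  edge (10, 4)→(5, 12): d=(-5,8) right/bottom  bias=-1
  edge (5, 12)→(2, 6): d=(-3,-6) top-left  bias=+0
    (3,2)@(7, 5): e=[2,19,33] → █
    (4,2)@(9, 5): e=[6,3,45] → █
    (5,2)@(11, 5): e=[10,-13,57] → ·
    (1,3)@(3, 7): e=[10,41,3] → █
    (2,3)@(5, 7): e=[14,25,15] → █
    (4,3)@(9, 7): e=[22,-7,39] → ·
    (1,4)@(3, 9): e=[26,31,-3] → ·
    (2,4)@(5, 9): e=[30,15,9] → █
    (3,4)@(7, 9): e=[34,-1,21] → ·
    (2,5)@(5, 11): e=[46,5,3] → █
    (3,5)@(7, 11): e=[50,-11,15] → ·
    (2,6)@(5, 13): e=[62,-5,-3] → ·
  covered (7 px):
    · · · · · · · · · ·
    · · · · · · · · · ·
    · · · █ █ · · · · ·
    · █ █ █ · · · · · ·
    · · █ · · · · · · ·
    · · █ · · · · · · ·
    · · · · · · · · · ·
    · · · · · · · · · ·
    · · · · · · · · · ·
T1:
  2·area = 56  (B↔C swapped to make it positive)
  edge (10, 5)→(12, 12): d=(2,7) right/bottom  bias=-1
  edge (12, 12)→(4, 12): d=(-8,0) right/bottom  bias=-1
  edge (4, 12)→(10, 5): d=(6,-7) top-left  bias=+0
    (4,3)@(9, 7): e=[11,40,5] → █
    (5,3)@(11, 7): e=[-3,40,19] → ·
    (3,4)@(7, 9): e=[29,24,3] → █
    (5,4)@(11, 9): e=[1,24,31] → █
    (6,4)@(13, 9): e=[-13,24,45] → ·
    (2,5)@(5, 11): e=[47,8,1] → █
    (6,5)@(13, 11): e=[-9,8,57] → ·
    (2,6)@(5, 13): e=[51,-8,13] → ·
    (3,6)@(7, 13): e=[37,-8,27] → ·
    (4,6)@(9, 13): e=[23,-8,41] → ·
    (5,6)@(11, 13): e=[9,-8,55] → ·
  covered (8 px):
    · · · · · · · · · ·
    · · · · · · · · · ·
    · · · · · · · · · ·
    · · · · █ · · · · ·
    · · · █ █ █ · · · ·
    · · █ █ █ █ · · · ·
    · · · · · · · · · ·
    · · · · · · · · · ·
    · · · · · · · · · ·
T2:
  2·area = 6
  edge (7, 11)→(0, 8): d=(-7,-3) top-left  bias=+0
  edge (0, 8)→(16, 14): d=(16,6) right/bottom  bias=-1
  edge (16, 14)→(7, 11): d=(-9,-3) top-left  bias=+0
    (0,4)@(1, 9): e=[-4,10,0] → ·  [on edge]
    (3,5)@(7, 11): e=[0,6,0] → █  [on edge]
    (4,5)@(9, 11): e=[6,-6,6] → ·
    (3,6)@(7, 13): e=[-14,38,-18] → ·
    (6,6)@(13, 13): e=[4,2,0] → █  [on edge]
    (7,6)@(15, 13): e=[10,-10,6] → ·
    (6,7)@(13, 15): e=[-10,34,-18] → ·
    (9,7)@(19, 15): e=[8,-2,0] → ·  [on edge]
  covered (2 px):
    · · · · · · · · · ·
    · · · · · · · · · ·
    · · · · · · · · · ·
    · · · · · · · · · ·
    · · · · · · · · · ·
    · · · █ · · · · · ·
    · · · · · · █ · · ·
    · · · · · · · · · ·
    · · · · · · · · · ·

Z-buffer (winner per pixel, '.' = empty):
  . . . . . . . . . .
  . . . . . . . . . .
  . . . 0 0 . . . . .
  . 0 0 0 1 . . . . .
  . . 0 1 1 1 . . . .
  . . 1 1 1 1 . . . .
  . . . . . . 2 . . .
  . . . . . . . . . .
  . . . . . . . . . .

Answer: -1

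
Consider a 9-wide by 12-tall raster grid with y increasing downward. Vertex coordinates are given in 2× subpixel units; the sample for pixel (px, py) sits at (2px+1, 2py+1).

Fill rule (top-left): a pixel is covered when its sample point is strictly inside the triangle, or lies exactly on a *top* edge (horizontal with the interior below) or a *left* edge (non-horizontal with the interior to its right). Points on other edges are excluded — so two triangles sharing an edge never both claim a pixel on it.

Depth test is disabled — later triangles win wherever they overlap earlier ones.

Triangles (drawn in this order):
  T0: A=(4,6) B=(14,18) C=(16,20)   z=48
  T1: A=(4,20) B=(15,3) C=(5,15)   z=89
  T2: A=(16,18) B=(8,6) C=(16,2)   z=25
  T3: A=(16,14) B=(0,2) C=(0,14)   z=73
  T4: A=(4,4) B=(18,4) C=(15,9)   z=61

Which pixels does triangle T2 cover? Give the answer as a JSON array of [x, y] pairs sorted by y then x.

T0:
  2·area = 4  (B↔C swapped to make it positive)
  edge (4, 6)→(16, 20): d=(12,14) right/bottom  bias=-1
  edge (16, 20)→(14, 18): d=(-2,-2) top-left  bias=+0
  edge (14, 18)→(4, 6): d=(-10,-12) top-left  bias=+0
    (0,2)@(1, 5): e=[30,0,-26] → .  [on edge]
    (1,3)@(3, 7): e=[26,0,-22] → .  [on edge]
    (2,4)@(5, 9): e=[22,0,-18] → .  [on edge]
    (3,5)@(7, 11): e=[18,0,-14] → .  [on edge]
    (4,6)@(9, 13): e=[14,0,-10] → .  [on edge]
    (5,7)@(11, 15): e=[10,0,-6] → .  [on edge]
    (6,8)@(13, 17): e=[6,0,-2] → .  [on edge]
    (7,9)@(15, 19): e=[2,0,2] → X  [on edge]
    (8,9)@(17, 19): e=[-26,4,26] → .
    (7,10)@(15, 21): e=[26,-4,-18] → .
    (8,10)@(17, 21): e=[-2,0,6] → .  [on edge]
  covered (1 px):
    . . . . . . . . .
    . . . . . . . . .
    . . . . . . . . .
    . . . . . . . . .
    . . . . . . . . .
    . . . . . . . . .
    . . . . . . . . .
    . . . . . . . . .
    . . . . . . . . .
    . . . . . . . X .
    . . . . . . . . .
    . . . . . . . . .
T1:
  2·area = 38  (B↔C swapped to make it positive)
  edge (4, 20)→(5, 15): d=(1,-5) top-left  bias=+0
  edge (5, 15)→(15, 3): d=(10,-12) top-left  bias=+0
  edge (15, 3)→(4, 20): d=(-11,17) right/bottom  bias=-1
    (7,1)@(15, 3): e=[38,0,0] → .  [on edge]
    (3,2)@(7, 5): e=[0,-76,114] → .  [on edge]
    (5,4)@(11, 9): e=[24,12,2] → X
    (6,4)@(13, 9): e=[34,36,-32] → .
    (4,5)@(9, 11): e=[16,8,14] → X
    (5,5)@(11, 11): e=[26,32,-20] → .
    (3,6)@(7, 13): e=[8,4,26] → X
    (4,6)@(9, 13): e=[18,28,-8] → .
    (2,7)@(5, 15): e=[0,0,38] → X  [on edge]
    (4,7)@(9, 15): e=[20,48,-30] → .
    (2,8)@(5, 17): e=[2,20,16] → X
    (3,8)@(7, 17): e=[12,44,-18] → .
  covered (6 px):
    . . . . . . . . .
    . . . . . . . . .
    . . . . . . . . .
    . . . . . . . . .
    . . . . . X . . .
    . . . . X . . . .
    . . . X . . . . .
    . . X X . . . . .
    . . X . . . . . .
    . . . . . . . . .
    . . . . . . . . .
    . . . . . . . . .
T2:
  2·area = 128
  edge (16, 18)→(8, 6): d=(-8,-12) top-left  bias=+0
  edge (8, 6)→(16, 2): d=(8,-4) top-left  bias=+0
  edge (16, 2)→(16, 18): d=(0,16) right/bottom  bias=-1
    (7,1)@(15, 3): e=[108,4,16] → X
    (8,1)@(17, 3): e=[132,12,-16] → .
    (5,2)@(11, 5): e=[44,4,80] → X
    (6,2)@(13, 5): e=[68,12,48] → X
    (8,2)@(17, 5): e=[116,28,-16] → .
    (4,3)@(9, 7): e=[4,12,112] → X
    (8,3)@(17, 7): e=[100,44,-16] → .
    (4,4)@(9, 9): e=[-12,28,112] → .
    (5,4)@(11, 9): e=[12,36,80] → X
    (8,4)@(17, 9): e=[84,60,-16] → .
    (5,5)@(11, 11): e=[-4,52,80] → .
    (6,5)@(13, 11): e=[20,60,48] → X
  covered (16 px):
    . . . . . . . . .
    . . . . . . . X .
    . . . . . X X X .
    . . . . X X X X .
    . . . . . X X X .
    . . . . . . X X .
    . . . . . . X X .
    . . . . . . . X .
    . . . . . . . . .
    . . . . . . . . .
    . . . . . . . . .
    . . . . . . . . .
T3:
  2·area = 192  (B↔C swapped to make it positive)
  edge (16, 14)→(0, 14): d=(-16,0) right/bottom  bias=-1
  edge (0, 14)→(0, 2): d=(0,-12) top-left  bias=+0
  edge (0, 2)→(16, 14): d=(16,12) right/bottom  bias=-1
    (0,1)@(1, 3): e=[176,12,4] → X
    (1,1)@(3, 3): e=[176,36,-20] → .
    (0,2)@(1, 5): e=[144,12,36] → X
    (1,2)@(3, 5): e=[144,36,12] → X
    (2,2)@(5, 5): e=[144,60,-12] → .
    (0,3)@(1, 7): e=[112,12,68] → X
    (2,3)@(5, 7): e=[112,60,20] → X
    (3,3)@(7, 7): e=[112,84,-4] → .
    (0,4)@(1, 9): e=[80,12,100] → X
    (3,4)@(7, 9): e=[80,84,28] → X
    (4,4)@(9, 9): e=[80,108,4] → X
    (5,4)@(11, 9): e=[80,132,-20] → .
  covered (24 px):
    . . . . . . . . .
    X . . . . . . . .
    X X . . . . . . .
    X X X . . . . . .
    X X X X X . . . .
    X X X X X X . . .
    X X X X X X X . .
    . . . . . . . . .
    . . . . . . . . .
    . . . . . . . . .
    . . . . . . . . .
    . . . . . . . . .
T4:
  2·area = 70
  edge (4, 4)→(18, 4): d=(14,0) top-left  bias=+0
  edge (18, 4)→(15, 9): d=(-3,5) right/bottom  bias=-1
  edge (15, 9)→(4, 4): d=(-11,-5) top-left  bias=+0
    (3,2)@(7, 5): e=[14,52,4] → X
    (4,2)@(9, 5): e=[14,42,14] → X
    (5,2)@(11, 5): e=[14,32,24] → X
    (6,2)@(13, 5): e=[14,22,34] → X
    (7,2)@(15, 5): e=[14,12,44] → X
    (8,2)@(17, 5): e=[14,2,54] → X
    (3,3)@(7, 7): e=[42,46,-18] → .
    (4,3)@(9, 7): e=[42,36,-8] → .
    (5,3)@(11, 7): e=[42,26,2] → X
    (8,3)@(17, 7): e=[42,-4,32] → .
    (5,4)@(11, 9): e=[70,20,-20] → .
    (6,4)@(13, 9): e=[70,10,-10] → .
    (7,4)@(15, 9): e=[70,0,0] → .  [on edge]
    (4,9)@(9, 19): e=[210,0,-140] → .  [on edge]
  covered (9 px):
    . . . . . . . . .
    . . . . . . . . .
    . . . X X X X X X
    . . . . . X X X .
    . . . . . . . . .
    . . . . . . . . .
    . . . . . . . . .
    . . . . . . . . .
    . . . . . . . . .
    . . . . . . . . .
    . . . . . . . . .
    . . . . . . . . .

Result: [[7,1],[5,2],[6,2],[7,2],[4,3],[5,3],[6,3],[7,3],[5,4],[6,4],[7,4],[6,5],[7,5],[6,6],[7,6],[7,7]]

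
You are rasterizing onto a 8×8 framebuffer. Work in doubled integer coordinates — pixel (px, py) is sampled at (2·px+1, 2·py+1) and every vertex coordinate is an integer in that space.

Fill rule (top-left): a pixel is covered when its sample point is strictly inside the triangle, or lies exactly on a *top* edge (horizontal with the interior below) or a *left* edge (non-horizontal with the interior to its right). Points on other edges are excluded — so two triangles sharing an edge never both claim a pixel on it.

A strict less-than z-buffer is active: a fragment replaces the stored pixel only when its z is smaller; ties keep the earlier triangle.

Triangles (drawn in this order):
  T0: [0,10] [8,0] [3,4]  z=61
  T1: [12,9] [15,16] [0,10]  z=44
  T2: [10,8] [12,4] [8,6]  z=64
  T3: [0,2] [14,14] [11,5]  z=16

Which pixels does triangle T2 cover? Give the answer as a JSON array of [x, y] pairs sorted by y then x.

T0:
  2·area = 18  (B↔C swapped to make it positive)
  edge (0, 10)→(3, 4): d=(3,-6) top-left  bias=+0
  edge (3, 4)→(8, 0): d=(5,-4) top-left  bias=+0
  edge (8, 0)→(0, 10): d=(-8,10) right/bottom  bias=-1
    (3,0)@(7, 1): e=[15,1,2] → █
    (4,0)@(9, 1): e=[27,9,-18] → ·
    (2,1)@(5, 3): e=[9,3,6] → █
    (3,1)@(7, 3): e=[21,11,-14] → ·
    (1,2)@(3, 5): e=[3,5,10] → █
    (2,2)@(5, 5): e=[15,13,-10] → ·
    (1,3)@(3, 7): e=[9,15,-6] → ·
  covered (3 px):
    · · · █ · · · ·
    · · █ · · · · ·
    · █ · · · · · ·
    · · · · · · · ·
    · · · · · · · ·
    · · · · · · · ·
    · · · · · · · ·
    · · · · · · · ·
T1:
  2·area = 87
  edge (12, 9)→(15, 16): d=(3,7) right/bottom  bias=-1
  edge (15, 16)→(0, 10): d=(-15,-6) top-left  bias=+0
  edge (0, 10)→(12, 9): d=(12,-1) top-left  bias=+0
    (1,5)@(3, 11): e=[69,3,15] → █
    (2,5)@(5, 11): e=[55,15,17] → █
    (3,5)@(7, 11): e=[41,27,19] → █
    (4,5)@(9, 11): e=[27,39,21] → █
    (5,5)@(11, 11): e=[13,51,23] → █
    (6,5)@(13, 11): e=[-1,63,25] → ·
    (1,6)@(3, 13): e=[75,-27,39] → ·
    (2,6)@(5, 13): e=[61,-15,41] → ·
    (3,6)@(7, 13): e=[47,-3,43] → ·
    (4,6)@(9, 13): e=[33,9,45] → █
    (6,6)@(13, 13): e=[5,33,49] → █
    (7,6)@(15, 13): e=[-9,45,51] → ·
  covered (9 px):
    · · · · · · · ·
    · · · · · · · ·
    · · · · · · · ·
    · · · · · · · ·
    · · · · · · · ·
    · █ █ █ █ █ · ·
    · · · · █ █ █ ·
    · · · · · · █ ·
T2:
  2·area = 12  (B↔C swapped to make it positive)
  edge (10, 8)→(8, 6): d=(-2,-2) top-left  bias=+0
  edge (8, 6)→(12, 4): d=(4,-2) top-left  bias=+0
  edge (12, 4)→(10, 8): d=(-2,4) right/bottom  bias=-1
    (1,0)@(3, 1): e=[0,-30,42] → ·  [on edge]
    (2,1)@(5, 3): e=[0,-18,30] → ·  [on edge]
    (3,2)@(7, 5): e=[0,-6,18] → ·  [on edge]
    (5,2)@(11, 5): e=[8,2,2] → █
    (6,2)@(13, 5): e=[12,6,-6] → ·
    (4,3)@(9, 7): e=[0,6,6] → █  [on edge]
    (5,3)@(11, 7): e=[4,10,-2] → ·
    (4,4)@(9, 9): e=[-4,14,2] → ·
    (5,4)@(11, 9): e=[0,18,-6] → ·  [on edge]
    (6,5)@(13, 11): e=[0,30,-18] → ·  [on edge]
    (7,6)@(15, 13): e=[0,42,-30] → ·  [on edge]
  covered (2 px):
    · · · · · · · ·
    · · · · · · · ·
    · · · · · █ · ·
    · · · · █ · · ·
    · · · · · · · ·
    · · · · · · · ·
    · · · · · · · ·
    · · · · · · · ·
T3:
  2·area = 90  (B↔C swapped to make it positive)
  edge (0, 2)→(11, 5): d=(11,3) right/bottom  bias=-1
  edge (11, 5)→(14, 14): d=(3,9) right/bottom  bias=-1
  edge (14, 14)→(0, 2): d=(-14,-12) top-left  bias=+0
    (1,1)@(3, 3): e=[2,66,22] → █
    (2,1)@(5, 3): e=[-4,48,46] → ·
    (1,2)@(3, 5): e=[24,72,-6] → ·
    (2,2)@(5, 5): e=[18,54,18] → █
    (3,2)@(7, 5): e=[12,36,42] → █
    (4,2)@(9, 5): e=[6,18,66] → █
    (5,2)@(11, 5): e=[0,0,90] → ·  [on edge]
    (2,3)@(5, 7): e=[40,60,-10] → ·
    (3,3)@(7, 7): e=[34,42,14] → █
    (5,3)@(11, 7): e=[22,6,62] → █
    (6,3)@(13, 7): e=[16,-12,86] → ·
    (3,4)@(7, 9): e=[56,48,-14] → ·
    (6,5)@(13, 11): e=[60,0,30] → ·  [on edge]
  covered (11 px):
    · · · · · · · ·
    · █ · · · · · ·
    · · █ █ █ · · ·
    · · · █ █ █ · ·
    · · · · █ █ · ·
    · · · · · █ · ·
    · · · · · · █ ·
    · · · · · · · ·

Result: [[5,2],[4,3]]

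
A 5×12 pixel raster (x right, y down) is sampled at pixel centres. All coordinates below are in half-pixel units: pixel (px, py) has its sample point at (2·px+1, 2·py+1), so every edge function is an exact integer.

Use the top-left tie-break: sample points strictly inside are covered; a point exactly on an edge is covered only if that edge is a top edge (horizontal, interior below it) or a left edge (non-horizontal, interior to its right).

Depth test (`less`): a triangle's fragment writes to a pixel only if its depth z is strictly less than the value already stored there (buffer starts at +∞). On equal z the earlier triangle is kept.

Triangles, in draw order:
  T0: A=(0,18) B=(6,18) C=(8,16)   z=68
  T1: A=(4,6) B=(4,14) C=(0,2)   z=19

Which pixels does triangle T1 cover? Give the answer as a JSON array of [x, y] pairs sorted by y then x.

T0:
  2·area = 12  (B↔C swapped to make it positive)
  edge (0, 18)→(8, 16): d=(8,-2) top-left  bias=+0
  edge (8, 16)→(6, 18): d=(-2,2) right/bottom  bias=-1
  edge (6, 18)→(0, 18): d=(-6,0) right/bottom  bias=-1
    (4,7)@(9, 15): e=[-6,0,18] → ·  [on edge]
    (2,8)@(5, 17): e=[2,4,6] → #
    (3,8)@(7, 17): e=[6,0,6] → ·  [on edge]
    (2,9)@(5, 19): e=[18,0,-6] → ·  [on edge]
    (1,10)@(3, 21): e=[30,0,-18] → ·  [on edge]
    (0,11)@(1, 23): e=[42,0,-30] → ·  [on edge]
  covered (1 px):
    · · · · ·
    · · · · ·
    · · · · ·
    · · · · ·
    · · · · ·
    · · · · ·
    · · · · ·
    · · · · ·
    · · # · ·
    · · · · ·
    · · · · ·
    · · · · ·
T1:
  2·area = 32
  edge (4, 6)→(4, 14): d=(0,8) right/bottom  bias=-1
  edge (4, 14)→(0, 2): d=(-4,-12) top-left  bias=+0
  edge (0, 2)→(4, 6): d=(4,4) right/bottom  bias=-1
    (0,1)@(1, 3): e=[24,8,0] → ·  [on edge]
    (0,2)@(1, 5): e=[24,0,8] → #  [on edge]
    (1,2)@(3, 5): e=[8,24,0] → ·  [on edge]
    (0,3)@(1, 7): e=[24,-8,16] → ·
    (1,3)@(3, 7): e=[8,16,8] → #
    (2,3)@(5, 7): e=[-8,40,0] → ·  [on edge]
    (1,4)@(3, 9): e=[8,8,16] → #
    (2,4)@(5, 9): e=[-8,32,8] → ·
    (3,4)@(7, 9): e=[-24,56,0] → ·  [on edge]
    (1,5)@(3, 11): e=[8,0,24] → #  [on edge]
    (2,5)@(5, 11): e=[-8,24,16] → ·
    (4,5)@(9, 11): e=[-40,72,0] → ·  [on edge]
    (2,8)@(5, 17): e=[-8,0,40] → ·  [on edge]
    (3,11)@(7, 23): e=[-24,0,56] → ·  [on edge]
  covered (4 px):
    · · · · ·
    · · · · ·
    # · · · ·
    · # · · ·
    · # · · ·
    · # · · ·
    · · · · ·
    · · · · ·
    · · · · ·
    · · · · ·
    · · · · ·
    · · · · ·

Final: [[0,2],[1,3],[1,4],[1,5]]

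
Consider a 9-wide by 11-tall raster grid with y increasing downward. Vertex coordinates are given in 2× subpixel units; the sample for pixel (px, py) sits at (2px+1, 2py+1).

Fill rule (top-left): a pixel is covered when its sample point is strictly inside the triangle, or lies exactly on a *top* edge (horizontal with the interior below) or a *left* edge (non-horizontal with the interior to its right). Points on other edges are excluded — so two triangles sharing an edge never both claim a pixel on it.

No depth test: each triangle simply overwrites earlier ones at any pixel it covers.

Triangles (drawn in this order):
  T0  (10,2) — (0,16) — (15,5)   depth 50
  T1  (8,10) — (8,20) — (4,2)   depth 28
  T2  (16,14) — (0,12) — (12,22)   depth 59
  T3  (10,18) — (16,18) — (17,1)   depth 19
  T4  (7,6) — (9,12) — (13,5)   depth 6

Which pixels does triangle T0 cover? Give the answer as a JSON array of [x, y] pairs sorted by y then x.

T0:
  2·area = 100  (B↔C swapped to make it positive)
  edge (10, 2)→(15, 5): d=(5,3) right/bottom  bias=-1
  edge (15, 5)→(0, 16): d=(-15,11) right/bottom  bias=-1
  edge (0, 16)→(10, 2): d=(10,-14) top-left  bias=+0
    (5,1)@(11, 3): e=[2,74,24] → X
    (6,1)@(13, 3): e=[-4,52,52] → .
    (4,2)@(9, 5): e=[18,66,16] → X
    (6,2)@(13, 5): e=[6,22,72] → X
    (7,2)@(15, 5): e=[0,0,100] → .  [on edge]
    (3,3)@(7, 7): e=[34,58,8] → X
    (6,3)@(13, 7): e=[16,-8,92] → .
    (2,4)@(5, 9): e=[50,50,0] → X  [on edge]
    (5,4)@(11, 9): e=[32,-16,84] → .
    (2,5)@(5, 11): e=[60,20,20] → X
    (3,5)@(7, 11): e=[54,-2,48] → .
    (4,5)@(9, 11): e=[48,-24,76] → .
  covered (13 px):
    . . . . . . . . .
    . . . . . X . . .
    . . . . X X X . .
    . . . X X X . . .
    . . X X X . . . .
    . . X . . . . . .
    . X . . . . . . .
    X . . . . . . . .
    . . . . . . . . .
    . . . . . . . . .
    . . . . . . . . .
T1:
  2·area = 40
  edge (8, 10)→(8, 20): d=(0,10) right/bottom  bias=-1
  edge (8, 20)→(4, 2): d=(-4,-18) top-left  bias=+0
  edge (4, 2)→(8, 10): d=(4,8) right/bottom  bias=-1
    (2,2)@(5, 5): e=[30,6,4] → X
    (3,2)@(7, 5): e=[10,42,-12] → .
    (2,3)@(5, 7): e=[30,-2,12] → .
    (3,4)@(7, 9): e=[10,26,4] → X
    (4,4)@(9, 9): e=[-10,62,-12] → .
    (3,5)@(7, 11): e=[10,18,12] → X
    (4,5)@(9, 11): e=[-10,54,-4] → .
    (3,6)@(7, 13): e=[10,10,20] → X
    (4,6)@(9, 13): e=[-10,46,4] → .
    (3,7)@(7, 15): e=[10,2,28] → X
    (4,7)@(9, 15): e=[-10,38,12] → .
    (3,8)@(7, 17): e=[10,-6,36] → .
  covered (5 px):
    . . . . . . . . .
    . . . . . . . . .
    . . X . . . . . .
    . . . . . . . . .
    . . . X . . . . .
    . . . X . . . . .
    . . . X . . . . .
    . . . X . . . . .
    . . . . . . . . .
    . . . . . . . . .
    . . . . . . . . .
T2:
  2·area = 136  (B↔C swapped to make it positive)
  edge (16, 14)→(12, 22): d=(-4,8) right/bottom  bias=-1
  edge (12, 22)→(0, 12): d=(-12,-10) top-left  bias=+0
  edge (0, 12)→(16, 14): d=(16,2) right/bottom  bias=-1
    (1,6)@(3, 13): e=[108,18,10] → X
    (2,6)@(5, 13): e=[92,38,6] → X
    (3,6)@(7, 13): e=[76,58,2] → X
    (4,6)@(9, 13): e=[60,78,-2] → .
    (1,7)@(3, 15): e=[100,-6,42] → .
    (2,7)@(5, 15): e=[84,14,38] → X
    (4,7)@(9, 15): e=[52,54,30] → X
    (5,7)@(11, 15): e=[36,74,26] → X
    (6,7)@(13, 15): e=[20,94,22] → X
    (7,7)@(15, 15): e=[4,114,18] → X
    (8,7)@(17, 15): e=[-12,134,14] → .
    (2,8)@(5, 17): e=[76,-10,70] → .
  covered (17 px):
    . . . . . . . . .
    . . . . . . . . .
    . . . . . . . . .
    . . . . . . . . .
    . . . . . . . . .
    . . . . . . . . .
    . X X X . . . . .
    . . X X X X X X .
    . . . X X X X . .
    . . . . X X X . .
    . . . . . X . . .
T3:
  2·area = 102  (B↔C swapped to make it positive)
  edge (10, 18)→(17, 1): d=(7,-17) top-left  bias=+0
  edge (17, 1)→(16, 18): d=(-1,17) right/bottom  bias=-1
  edge (16, 18)→(10, 18): d=(-6,0) right/bottom  bias=-1
    (8,0)@(17, 1): e=[0,0,102] → .  [on edge]
    (7,3)@(15, 7): e=[8,28,66] → X
    (8,3)@(17, 7): e=[42,-6,66] → .
    (7,4)@(15, 9): e=[22,26,54] → X
    (8,4)@(17, 9): e=[56,-8,54] → .
    (6,5)@(13, 11): e=[2,58,42] → X
    (8,5)@(17, 11): e=[70,-10,42] → .
    (6,6)@(13, 13): e=[16,56,30] → X
    (8,6)@(17, 13): e=[84,-12,30] → .
    (6,7)@(13, 15): e=[30,54,18] → X
    (8,7)@(17, 15): e=[98,-14,18] → .
    (5,8)@(11, 17): e=[10,86,6] → X
  covered (11 px):
    . . . . . . . . .
    . . . . . . . . .
    . . . . . . . . .
    . . . . . . . X .
    . . . . . . . X .
    . . . . . . X X .
    . . . . . . X X .
    . . . . . . X X .
    . . . . . X X X .
    . . . . . . . . .
    . . . . . . . . .
T4:
  2·area = 38  (B↔C swapped to make it positive)
  edge (7, 6)→(13, 5): d=(6,-1) top-left  bias=+0
  edge (13, 5)→(9, 12): d=(-4,7) right/bottom  bias=-1
  edge (9, 12)→(7, 6): d=(-2,-6) top-left  bias=+0
    (6,2)@(13, 5): e=[0,0,38] → .  [on edge]
    (0,3)@(1, 7): e=[0,76,-38] → .  [on edge]
    (4,3)@(9, 7): e=[8,20,10] → X
    (5,3)@(11, 7): e=[10,6,22] → X
    (6,3)@(13, 7): e=[12,-8,34] → .
    (4,4)@(9, 9): e=[20,12,6] → X
    (5,4)@(11, 9): e=[22,-2,18] → .
    (4,5)@(9, 11): e=[32,4,2] → X
    (5,5)@(11, 11): e=[34,-10,14] → .
    (4,6)@(9, 13): e=[44,-4,-2] → .
    (2,9)@(5, 19): e=[76,0,-38] → .  [on edge]
  covered (4 px):
    . . . . . . . . .
    . . . . . . . . .
    . . . . . . . . .
    . . . . X X . . .
    . . . . X . . . .
    . . . . X . . . .
    . . . . . . . . .
    . . . . . . . . .
    . . . . . . . . .
    . . . . . . . . .
    . . . . . . . . .

Final: [[5,1],[4,2],[5,2],[6,2],[3,3],[4,3],[5,3],[2,4],[3,4],[4,4],[2,5],[1,6],[0,7]]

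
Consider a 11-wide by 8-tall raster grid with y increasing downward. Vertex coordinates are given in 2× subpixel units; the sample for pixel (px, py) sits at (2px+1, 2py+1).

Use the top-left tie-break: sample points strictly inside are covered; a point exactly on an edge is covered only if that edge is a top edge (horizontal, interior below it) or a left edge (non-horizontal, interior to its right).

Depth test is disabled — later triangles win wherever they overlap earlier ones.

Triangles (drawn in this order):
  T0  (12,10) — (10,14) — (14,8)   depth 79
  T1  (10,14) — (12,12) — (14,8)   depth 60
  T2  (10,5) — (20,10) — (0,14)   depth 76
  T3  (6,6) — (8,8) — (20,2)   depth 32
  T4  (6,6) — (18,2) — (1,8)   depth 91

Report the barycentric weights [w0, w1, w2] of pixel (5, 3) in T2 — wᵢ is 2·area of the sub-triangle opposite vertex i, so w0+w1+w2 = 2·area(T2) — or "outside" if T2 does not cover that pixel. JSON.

T0:
  2·area = 4  (B↔C swapped to make it positive)
  edge (12, 10)→(14, 8): d=(2,-2) top-left  bias=+0
  edge (14, 8)→(10, 14): d=(-4,6) right/bottom  bias=-1
  edge (10, 14)→(12, 10): d=(2,-4) top-left  bias=+0
    (10,0)@(21, 1): e=[0,-14,18] → .  [on edge]
    (9,1)@(19, 3): e=[0,-10,14] → .  [on edge]
    (8,2)@(17, 5): e=[0,-6,10] → .  [on edge]
    (7,3)@(15, 7): e=[0,-2,6] → .  [on edge]
    (6,4)@(13, 9): e=[0,2,2] → X  [on edge]
    (7,4)@(15, 9): e=[4,-10,10] → .
    (5,5)@(11, 11): e=[0,6,-2] → .  [on edge]
    (6,5)@(13, 11): e=[4,-6,6] → .
    (4,6)@(9, 13): e=[0,10,-6] → .  [on edge]
    (3,7)@(7, 15): e=[0,14,-10] → .  [on edge]
  covered (1 px):
    . . . . . . . . . . .
    . . . . . . . . . . .
    . . . . . . . . . . .
    . . . . . . . . . . .
    . . . . . . X . . . .
    . . . . . . . . . . .
    . . . . . . . . . . .
    . . . . . . . . . . .
T1:
  2·area = 4  (B↔C swapped to make it positive)
  edge (10, 14)→(14, 8): d=(4,-6) top-left  bias=+0
  edge (14, 8)→(12, 12): d=(-2,4) right/bottom  bias=-1
  edge (12, 12)→(10, 14): d=(-2,2) right/bottom  bias=-1
    (10,1)@(21, 3): e=[22,-18,0] → .  [on edge]
    (9,2)@(19, 5): e=[18,-14,0] → .  [on edge]
    (8,3)@(17, 7): e=[14,-10,0] → .  [on edge]
    (7,4)@(15, 9): e=[10,-6,0] → .  [on edge]
    (6,5)@(13, 11): e=[6,-2,0] → .  [on edge]
    (5,6)@(11, 13): e=[2,2,0] → .  [on edge]
    (4,7)@(9, 15): e=[-2,6,0] → .  [on edge]
  covered (0 px):
    . . . . . . . . . . .
    . . . . . . . . . . .
    . . . . . . . . . . .
    . . . . . . . . . . .
    . . . . . . . . . . .
    . . . . . . . . . . .
    . . . . . . . . . . .
    . . . . . . . . . . .
T2:
  2·area = 140
  edge (10, 5)→(20, 10): d=(10,5) right/bottom  bias=-1
  edge (20, 10)→(0, 14): d=(-20,4) right/bottom  bias=-1
  edge (0, 14)→(10, 5): d=(10,-9) top-left  bias=+0
    (4,3)@(9, 7): e=[25,104,11] → X
    (5,3)@(11, 7): e=[15,96,29] → X
    (6,3)@(13, 7): e=[5,88,47] → X
    (7,3)@(15, 7): e=[-5,80,65] → .
    (3,4)@(7, 9): e=[55,72,13] → X
    (7,4)@(15, 9): e=[15,40,85] → X
    (8,4)@(17, 9): e=[5,32,103] → X
    (9,4)@(19, 9): e=[-5,24,121] → .
    (2,5)@(5, 11): e=[85,40,15] → X
    (7,5)@(15, 11): e=[35,0,105] → .  [on edge]
    (8,5)@(17, 11): e=[25,-8,123] → .
    (1,6)@(3, 13): e=[115,8,17] → X
    (2,6)@(5, 13): e=[105,0,35] → .  [on edge]
  covered (15 px):
    . . . . . . . . . . .
    . . . . . . . . . . .
    . . . . . . . . . . .
    . . . . X X X . . . .
    . . . X X X X X X . .
    . . X X X X X . . . .
    . X . . . . . . . . .
    . . . . . . . . . . .
T3:
  2·area = 36  (B↔C swapped to make it positive)
  edge (6, 6)→(20, 2): d=(14,-4) top-left  bias=+0
  edge (20, 2)→(8, 8): d=(-12,6) right/bottom  bias=-1
  edge (8, 8)→(6, 6): d=(-2,-2) top-left  bias=+0
    (0,0)@(1, 1): e=[-90,126,0] → .  [on edge]
    (1,1)@(3, 3): e=[-54,90,0] → .  [on edge]
    (8,1)@(17, 3): e=[2,6,28] → X
    (9,1)@(19, 3): e=[10,-6,32] → .
    (2,2)@(5, 5): e=[-18,54,0] → .  [on edge]
    (5,2)@(11, 5): e=[6,18,12] → X
    (6,2)@(13, 5): e=[14,6,16] → X
    (7,2)@(15, 5): e=[22,-6,20] → .
    (8,2)@(17, 5): e=[30,-18,24] → .
    (3,3)@(7, 7): e=[18,18,0] → X  [on edge]
    (4,3)@(9, 7): e=[26,6,4] → X
    (5,3)@(11, 7): e=[34,-6,8] → .
    (4,4)@(9, 9): e=[54,-18,0] → .  [on edge]
    (5,5)@(11, 11): e=[90,-54,0] → .  [on edge]
    (6,6)@(13, 13): e=[126,-90,0] → .  [on edge]
    (7,7)@(15, 15): e=[162,-126,0] → .  [on edge]
  covered (5 px):
    . . . . . . . . . . .
    . . . . . . . . X . .
    . . . . . X X . . . .
    . . . X X . . . . . .
    . . . . . . . . . . .
    . . . . . . . . . . .
    . . . . . . . . . . .
    . . . . . . . . . . .
T4:
  2·area = 4
  edge (6, 6)→(18, 2): d=(12,-4) top-left  bias=+0
  edge (18, 2)→(1, 8): d=(-17,6) right/bottom  bias=-1
  edge (1, 8)→(6, 6): d=(5,-2) top-left  bias=+0
    (10,0)@(21, 1): e=[0,-1,5] → .  [on edge]
    (7,1)@(15, 3): e=[0,1,3] → X  [on edge]
    (8,1)@(17, 3): e=[8,-11,7] → .
    (4,2)@(9, 5): e=[0,3,1] → X  [on edge]
    (5,2)@(11, 5): e=[8,-9,5] → .
    (7,2)@(15, 5): e=[24,-33,13] → .
    (1,3)@(3, 7): e=[0,5,-1] → .  [on edge]
    (4,3)@(9, 7): e=[24,-31,11] → .
  covered (2 px):
    . . . . . . . . . . .
    . . . . . . . X . . .
    . . . . X . . . . . .
    . . . . . . . . . . .
    . . . . . . . . . . .
    . . . . . . . . . . .
    . . . . . . . . . . .
    . . . . . . . . . . .

Final: [96,29,15]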